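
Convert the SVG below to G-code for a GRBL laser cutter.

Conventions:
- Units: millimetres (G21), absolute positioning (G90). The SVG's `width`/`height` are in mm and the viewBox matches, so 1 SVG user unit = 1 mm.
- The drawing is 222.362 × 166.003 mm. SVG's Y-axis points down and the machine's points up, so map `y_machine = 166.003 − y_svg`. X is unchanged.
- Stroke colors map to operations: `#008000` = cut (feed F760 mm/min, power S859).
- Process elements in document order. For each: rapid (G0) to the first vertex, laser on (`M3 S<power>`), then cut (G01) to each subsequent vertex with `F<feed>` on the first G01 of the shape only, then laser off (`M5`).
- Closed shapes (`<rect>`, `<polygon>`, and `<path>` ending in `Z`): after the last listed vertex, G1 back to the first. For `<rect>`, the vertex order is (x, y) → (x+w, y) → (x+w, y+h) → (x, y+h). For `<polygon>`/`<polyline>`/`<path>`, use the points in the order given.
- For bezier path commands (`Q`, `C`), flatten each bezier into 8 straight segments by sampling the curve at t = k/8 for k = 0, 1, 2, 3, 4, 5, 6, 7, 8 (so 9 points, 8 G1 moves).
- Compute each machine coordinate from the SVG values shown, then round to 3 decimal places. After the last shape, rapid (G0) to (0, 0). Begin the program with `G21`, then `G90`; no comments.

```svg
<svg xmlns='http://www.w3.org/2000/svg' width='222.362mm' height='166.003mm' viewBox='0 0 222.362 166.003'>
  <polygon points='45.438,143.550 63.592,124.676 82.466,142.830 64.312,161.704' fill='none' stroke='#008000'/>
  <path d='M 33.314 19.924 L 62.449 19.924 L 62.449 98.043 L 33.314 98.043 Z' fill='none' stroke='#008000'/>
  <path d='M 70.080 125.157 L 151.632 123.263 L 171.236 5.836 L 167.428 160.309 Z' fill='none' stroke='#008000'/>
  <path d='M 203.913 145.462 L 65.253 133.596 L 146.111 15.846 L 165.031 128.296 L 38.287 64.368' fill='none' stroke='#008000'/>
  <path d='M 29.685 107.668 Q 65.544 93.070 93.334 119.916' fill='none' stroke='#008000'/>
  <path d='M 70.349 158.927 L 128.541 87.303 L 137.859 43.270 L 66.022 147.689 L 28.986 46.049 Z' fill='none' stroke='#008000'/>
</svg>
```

G21
G90
G0 X45.438 Y22.453
M3 S859
G01 X63.592 Y41.327 F760
G01 X82.466 Y23.173
G01 X64.312 Y4.299
G01 X45.438 Y22.453
M5
G0 X33.314 Y146.079
M3 S859
G01 X62.449 Y146.079 F760
G01 X62.449 Y67.960
G01 X33.314 Y67.960
G01 X33.314 Y146.079
M5
G0 X70.080 Y40.846
M3 S859
G01 X151.632 Y42.740 F760
G01 X171.236 Y160.167
G01 X167.428 Y5.694
G01 X70.080 Y40.846
M5
G0 X203.913 Y20.541
M3 S859
G01 X65.253 Y32.407 F760
G01 X146.111 Y150.157
G01 X165.031 Y37.707
G01 X38.287 Y101.635
M5
G0 X29.685 Y58.335
M3 S859
G01 X38.524 Y61.337 F760
G01 X47.110 Y63.044
G01 X55.445 Y63.455
G01 X63.527 Y62.572
G01 X71.357 Y60.393
G01 X78.935 Y56.920
G01 X86.260 Y52.151
G01 X93.334 Y46.087
M5
G0 X70.349 Y7.076
M3 S859
G01 X128.541 Y78.700 F760
G01 X137.859 Y122.733
G01 X66.022 Y18.314
G01 X28.986 Y119.954
G01 X70.349 Y7.076
M5
G0 X0.000 Y0.000

viewBox `0 0 222.362 166.003` with mm width/height → 1 unit = 1 mm. Flip: y_m = 166.003 − y_svg.

**Shape 1** — `<polygon>` regular polygon, stroke `#008000` → cut (S859, F760). Machine vertices: (45.438,22.453) → (63.592,41.327) → (82.466,23.173) → (64.312,4.299) → (45.438,22.453). Closed: final G1 returns to the first vertex.

**Shape 2** — `<path>` rectangle, stroke `#008000` → cut (S859, F760). Machine vertices: (33.314,146.079) → (62.449,146.079) → (62.449,67.960) → (33.314,67.960) → (33.314,146.079). Closed: final G1 returns to the first vertex.

**Shape 3** — `<path>` closed polygon, stroke `#008000` → cut (S859, F760). Machine vertices: (70.080,40.846) → (151.632,42.740) → (171.236,160.167) → (167.428,5.694) → (70.080,40.846). Closed: final G1 returns to the first vertex.

**Shape 4** — `<path>` open polyline, stroke `#008000` → cut (S859, F760). Machine vertices: (203.913,20.541) → (65.253,32.407) → (146.111,150.157) → (165.031,37.707) → (38.287,101.635). Open path.

**Shape 5** — `<path>` quadratic bezier, stroke `#008000` → cut (S859, F760). Control points (SVG): P0=(29.685,107.668), P1=(65.544,93.070), P2=(93.334,119.916); sampled at t=k/8. Machine vertices: (29.685,58.335) → (38.524,61.337) → (47.110,63.044) → (55.445,63.455) → (63.527,62.572) → (71.357,60.393) → (78.935,56.920) → (86.260,52.151) → (93.334,46.087). Open path.

**Shape 6** — `<path>` closed polygon, stroke `#008000` → cut (S859, F760). Machine vertices: (70.349,7.076) → (128.541,78.700) → (137.859,122.733) → (66.022,18.314) → (28.986,119.954) → (70.349,7.076). Closed: final G1 returns to the first vertex.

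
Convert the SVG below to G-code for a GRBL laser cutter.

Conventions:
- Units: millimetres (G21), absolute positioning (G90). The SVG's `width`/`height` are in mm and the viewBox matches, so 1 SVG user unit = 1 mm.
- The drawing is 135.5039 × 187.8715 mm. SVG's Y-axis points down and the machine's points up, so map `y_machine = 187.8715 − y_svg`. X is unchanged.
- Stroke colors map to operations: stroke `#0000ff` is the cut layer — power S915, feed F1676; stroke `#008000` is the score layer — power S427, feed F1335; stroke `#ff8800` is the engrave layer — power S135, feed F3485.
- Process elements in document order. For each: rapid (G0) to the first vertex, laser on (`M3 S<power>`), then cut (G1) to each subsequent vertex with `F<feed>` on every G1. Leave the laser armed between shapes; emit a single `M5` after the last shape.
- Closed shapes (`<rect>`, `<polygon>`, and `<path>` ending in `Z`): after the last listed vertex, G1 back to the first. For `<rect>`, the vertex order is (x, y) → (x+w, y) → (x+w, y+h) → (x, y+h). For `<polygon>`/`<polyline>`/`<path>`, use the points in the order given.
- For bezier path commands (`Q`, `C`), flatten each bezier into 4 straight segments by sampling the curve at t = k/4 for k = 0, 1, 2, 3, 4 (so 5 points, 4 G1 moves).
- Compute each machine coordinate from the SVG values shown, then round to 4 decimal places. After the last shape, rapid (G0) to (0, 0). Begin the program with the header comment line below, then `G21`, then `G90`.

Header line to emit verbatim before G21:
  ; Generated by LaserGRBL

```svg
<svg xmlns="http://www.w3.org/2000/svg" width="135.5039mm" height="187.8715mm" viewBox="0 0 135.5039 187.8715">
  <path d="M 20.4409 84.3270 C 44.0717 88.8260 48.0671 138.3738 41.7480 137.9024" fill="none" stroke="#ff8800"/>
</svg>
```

Since the viewBox matches the mm dimensions, user units are millimetres directly. The only transform is the Y-flip y_m = 187.8715 − y_svg.

Shape 1 is a cubic bezier drawn with `<path>`. Its stroke #ff8800 means engrave at S135, F3485. After flipping Y the toolpath is (20.4409,103.5445) → (34.6280,93.2090) → (42.3257,74.8929) → (44.4077,57.5087) → (41.7480,49.9691).

; Generated by LaserGRBL
G21
G90
G0 X20.4409 Y103.5445
M3 S135
G1 X34.6280 Y93.2090 F3485
G1 X42.3257 Y74.8929 F3485
G1 X44.4077 Y57.5087 F3485
G1 X41.7480 Y49.9691 F3485
M5
G0 X0.0000 Y0.0000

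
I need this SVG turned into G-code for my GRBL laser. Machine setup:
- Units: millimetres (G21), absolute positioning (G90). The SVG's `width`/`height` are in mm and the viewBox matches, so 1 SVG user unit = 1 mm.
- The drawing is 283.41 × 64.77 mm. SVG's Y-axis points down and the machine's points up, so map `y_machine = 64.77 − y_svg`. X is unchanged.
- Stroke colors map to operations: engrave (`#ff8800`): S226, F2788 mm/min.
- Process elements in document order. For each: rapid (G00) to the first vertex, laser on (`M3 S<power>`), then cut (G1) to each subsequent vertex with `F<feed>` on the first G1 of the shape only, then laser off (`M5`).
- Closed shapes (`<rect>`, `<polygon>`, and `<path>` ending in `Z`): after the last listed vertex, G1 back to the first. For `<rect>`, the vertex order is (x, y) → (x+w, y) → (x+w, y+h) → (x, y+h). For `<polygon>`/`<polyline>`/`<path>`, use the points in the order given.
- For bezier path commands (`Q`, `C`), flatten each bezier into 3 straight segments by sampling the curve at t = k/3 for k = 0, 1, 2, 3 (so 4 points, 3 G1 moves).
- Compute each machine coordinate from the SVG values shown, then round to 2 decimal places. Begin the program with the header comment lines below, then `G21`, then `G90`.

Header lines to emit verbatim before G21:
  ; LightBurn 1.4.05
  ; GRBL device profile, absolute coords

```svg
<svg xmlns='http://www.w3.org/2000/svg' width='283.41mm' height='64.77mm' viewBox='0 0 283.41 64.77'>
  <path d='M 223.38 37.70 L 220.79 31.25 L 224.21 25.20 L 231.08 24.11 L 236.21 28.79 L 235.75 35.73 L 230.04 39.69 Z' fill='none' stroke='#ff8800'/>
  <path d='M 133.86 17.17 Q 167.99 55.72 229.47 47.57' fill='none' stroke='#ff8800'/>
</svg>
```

viewBox `0 0 283.41 64.77` with mm width/height → 1 unit = 1 mm. Flip: y_m = 64.77 − y_svg.

**Shape 1** — `<path>` regular polygon, stroke `#ff8800` → engrave (S226, F2788). Machine vertices: (223.38,27.07) → (220.79,33.52) → (224.21,39.57) → (231.08,40.66) → (236.21,35.98) → (235.75,29.04) → (230.04,25.08) → (223.38,27.07). Closed: final G1 returns to the first vertex.

**Shape 2** — `<path>` quadratic bezier, stroke `#ff8800` → engrave (S226, F2788). Control points (SVG): P0=(133.86,17.17), P1=(167.99,55.72), P2=(229.47,47.57); sampled at t=k/3. Machine vertices: (133.86,47.60) → (159.65,27.09) → (191.52,16.96) → (229.47,17.20). Open path.

; LightBurn 1.4.05
; GRBL device profile, absolute coords
G21
G90
G00 X223.38 Y27.07
M3 S226
G1 X220.79 Y33.52 F2788
G1 X224.21 Y39.57
G1 X231.08 Y40.66
G1 X236.21 Y35.98
G1 X235.75 Y29.04
G1 X230.04 Y25.08
G1 X223.38 Y27.07
M5
G00 X133.86 Y47.60
M3 S226
G1 X159.65 Y27.09 F2788
G1 X191.52 Y16.96
G1 X229.47 Y17.20
M5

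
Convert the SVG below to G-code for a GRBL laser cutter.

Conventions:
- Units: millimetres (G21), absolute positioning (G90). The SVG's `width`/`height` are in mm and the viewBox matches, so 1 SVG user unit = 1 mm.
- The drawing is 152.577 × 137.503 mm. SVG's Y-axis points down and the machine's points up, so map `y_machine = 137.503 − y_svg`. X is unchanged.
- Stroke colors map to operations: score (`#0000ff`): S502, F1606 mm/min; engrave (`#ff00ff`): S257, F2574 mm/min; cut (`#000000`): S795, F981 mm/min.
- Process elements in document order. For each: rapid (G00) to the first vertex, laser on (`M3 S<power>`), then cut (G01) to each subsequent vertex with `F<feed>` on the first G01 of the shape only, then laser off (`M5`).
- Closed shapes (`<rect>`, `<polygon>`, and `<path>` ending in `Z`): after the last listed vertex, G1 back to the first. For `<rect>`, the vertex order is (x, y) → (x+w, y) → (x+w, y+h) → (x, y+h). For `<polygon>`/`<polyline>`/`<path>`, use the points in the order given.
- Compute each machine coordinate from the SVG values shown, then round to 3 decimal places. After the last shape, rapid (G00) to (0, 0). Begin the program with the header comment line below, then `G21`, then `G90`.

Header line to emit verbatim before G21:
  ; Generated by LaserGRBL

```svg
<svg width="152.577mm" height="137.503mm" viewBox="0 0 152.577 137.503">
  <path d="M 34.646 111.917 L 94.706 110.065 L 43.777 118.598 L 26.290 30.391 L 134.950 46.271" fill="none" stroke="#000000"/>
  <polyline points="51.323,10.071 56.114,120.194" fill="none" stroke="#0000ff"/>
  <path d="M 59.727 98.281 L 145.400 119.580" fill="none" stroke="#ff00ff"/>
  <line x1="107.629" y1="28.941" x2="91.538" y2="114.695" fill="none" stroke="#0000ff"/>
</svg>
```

viewBox `0 0 152.577 137.503` with mm width/height → 1 unit = 1 mm. Flip: y_m = 137.503 − y_svg.

**Shape 1** — `<path>` open polyline, stroke `#000000` → cut (S795, F981). Machine vertices: (34.646,25.586) → (94.706,27.438) → (43.777,18.905) → (26.290,107.112) → (134.950,91.232). Open path.

**Shape 2** — `<polyline>` line segment, stroke `#0000ff` → score (S502, F1606). Machine vertices: (51.323,127.432) → (56.114,17.309). Open path.

**Shape 3** — `<path>` line segment, stroke `#ff00ff` → engrave (S257, F2574). Machine vertices: (59.727,39.222) → (145.400,17.923). Open path.

**Shape 4** — `<line>` line segment, stroke `#0000ff` → score (S502, F1606). Machine vertices: (107.629,108.562) → (91.538,22.808). Open path.

; Generated by LaserGRBL
G21
G90
G00 X34.646 Y25.586
M3 S795
G01 X94.706 Y27.438 F981
G01 X43.777 Y18.905
G01 X26.290 Y107.112
G01 X134.950 Y91.232
M5
G00 X51.323 Y127.432
M3 S502
G01 X56.114 Y17.309 F1606
M5
G00 X59.727 Y39.222
M3 S257
G01 X145.400 Y17.923 F2574
M5
G00 X107.629 Y108.562
M3 S502
G01 X91.538 Y22.808 F1606
M5
G00 X0.000 Y0.000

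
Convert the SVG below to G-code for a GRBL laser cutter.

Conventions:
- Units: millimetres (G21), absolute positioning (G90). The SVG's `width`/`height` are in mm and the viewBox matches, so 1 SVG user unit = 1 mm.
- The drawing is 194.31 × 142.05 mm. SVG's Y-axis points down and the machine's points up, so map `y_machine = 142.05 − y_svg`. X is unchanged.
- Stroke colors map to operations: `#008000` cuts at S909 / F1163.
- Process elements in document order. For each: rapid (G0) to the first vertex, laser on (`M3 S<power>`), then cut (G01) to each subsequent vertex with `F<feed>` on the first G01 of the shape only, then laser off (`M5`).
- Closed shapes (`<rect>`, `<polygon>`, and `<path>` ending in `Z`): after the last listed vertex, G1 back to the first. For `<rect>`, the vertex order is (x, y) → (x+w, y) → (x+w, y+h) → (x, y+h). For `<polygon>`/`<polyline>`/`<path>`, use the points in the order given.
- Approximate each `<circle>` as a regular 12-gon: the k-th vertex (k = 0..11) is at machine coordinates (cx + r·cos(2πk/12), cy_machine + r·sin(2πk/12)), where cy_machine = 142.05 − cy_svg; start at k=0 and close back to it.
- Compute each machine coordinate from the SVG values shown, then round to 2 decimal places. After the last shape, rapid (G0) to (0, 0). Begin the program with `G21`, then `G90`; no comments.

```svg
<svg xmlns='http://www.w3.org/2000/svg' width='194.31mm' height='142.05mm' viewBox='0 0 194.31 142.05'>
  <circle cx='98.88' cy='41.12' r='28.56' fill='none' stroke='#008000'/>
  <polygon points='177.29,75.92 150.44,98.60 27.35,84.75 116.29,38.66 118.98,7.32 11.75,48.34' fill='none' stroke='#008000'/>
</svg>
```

viewBox `0 0 194.31 142.05` with mm width/height → 1 unit = 1 mm. Flip: y_m = 142.05 − y_svg.

**Shape 1** — `<circle>` circle, stroke `#008000` → cut (S909, F1163). Machine vertices: (127.44,100.93) → (123.61,115.21) → (113.16,125.66) → (98.88,129.49) → (84.60,125.66) → (74.15,115.21) → (70.32,100.93) → (74.15,86.65) → (84.60,76.20) → (98.88,72.37) → (113.16,76.20) → (123.61,86.65) → (127.44,100.93). Closed: final G1 returns to the first vertex.

**Shape 2** — `<polygon>` closed polygon, stroke `#008000` → cut (S909, F1163). Machine vertices: (177.29,66.13) → (150.44,43.45) → (27.35,57.30) → (116.29,103.39) → (118.98,134.73) → (11.75,93.71) → (177.29,66.13). Closed: final G1 returns to the first vertex.

G21
G90
G0 X127.44 Y100.93
M3 S909
G01 X123.61 Y115.21 F1163
G01 X113.16 Y125.66
G01 X98.88 Y129.49
G01 X84.60 Y125.66
G01 X74.15 Y115.21
G01 X70.32 Y100.93
G01 X74.15 Y86.65
G01 X84.60 Y76.20
G01 X98.88 Y72.37
G01 X113.16 Y76.20
G01 X123.61 Y86.65
G01 X127.44 Y100.93
M5
G0 X177.29 Y66.13
M3 S909
G01 X150.44 Y43.45 F1163
G01 X27.35 Y57.30
G01 X116.29 Y103.39
G01 X118.98 Y134.73
G01 X11.75 Y93.71
G01 X177.29 Y66.13
M5
G0 X0.00 Y0.00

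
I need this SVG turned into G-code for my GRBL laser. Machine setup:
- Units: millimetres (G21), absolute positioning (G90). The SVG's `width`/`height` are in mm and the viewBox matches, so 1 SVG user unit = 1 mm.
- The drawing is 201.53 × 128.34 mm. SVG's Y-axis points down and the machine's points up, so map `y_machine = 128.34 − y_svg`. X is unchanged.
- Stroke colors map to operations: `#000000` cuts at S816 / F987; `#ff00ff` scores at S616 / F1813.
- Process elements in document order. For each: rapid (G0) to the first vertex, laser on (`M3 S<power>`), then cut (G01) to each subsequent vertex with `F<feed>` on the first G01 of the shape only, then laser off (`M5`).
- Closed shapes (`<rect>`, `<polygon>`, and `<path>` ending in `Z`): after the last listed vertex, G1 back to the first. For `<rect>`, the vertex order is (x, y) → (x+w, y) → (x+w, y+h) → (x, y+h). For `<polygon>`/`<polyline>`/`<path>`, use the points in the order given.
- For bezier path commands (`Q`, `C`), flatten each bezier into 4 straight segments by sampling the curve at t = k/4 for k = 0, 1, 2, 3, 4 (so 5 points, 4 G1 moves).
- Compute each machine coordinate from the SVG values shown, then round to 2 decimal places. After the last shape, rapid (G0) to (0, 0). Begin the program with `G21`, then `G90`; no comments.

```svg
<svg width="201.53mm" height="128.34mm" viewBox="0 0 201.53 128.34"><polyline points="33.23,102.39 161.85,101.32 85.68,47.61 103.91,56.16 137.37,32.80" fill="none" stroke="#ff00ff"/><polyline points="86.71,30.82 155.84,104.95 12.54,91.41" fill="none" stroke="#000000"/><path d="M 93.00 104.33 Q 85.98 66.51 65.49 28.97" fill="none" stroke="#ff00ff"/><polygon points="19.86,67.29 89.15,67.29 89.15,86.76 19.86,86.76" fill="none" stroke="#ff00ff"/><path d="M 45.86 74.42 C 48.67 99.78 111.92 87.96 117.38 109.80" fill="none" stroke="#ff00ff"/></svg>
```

G21
G90
G0 X33.23 Y25.95
M3 S616
G01 X161.85 Y27.02 F1813
G01 X85.68 Y80.73
G01 X103.91 Y72.18
G01 X137.37 Y95.54
M5
G0 X86.71 Y97.52
M3 S816
G01 X155.84 Y23.39 F987
G01 X12.54 Y36.93
M5
G0 X93.00 Y24.01
M3 S616
G01 X88.65 Y42.90 F1813
G01 X82.61 Y61.76
G01 X74.89 Y80.58
G01 X65.49 Y99.37
M5
G0 X19.86 Y61.05
M3 S616
G01 X89.15 Y61.05 F1813
G01 X89.15 Y41.58
G01 X19.86 Y41.58
G01 X19.86 Y61.05
M5
G0 X45.86 Y53.92
M3 S616
G01 X57.45 Y40.76 F1813
G01 X80.63 Y34.91
G01 X104.30 Y29.72
G01 X117.38 Y18.54
M5
G0 X0.00 Y0.00

Since the viewBox matches the mm dimensions, user units are millimetres directly. The only transform is the Y-flip y_m = 128.34 − y_svg.

Shape 1 is a open polyline drawn with `<polyline>`. Its stroke #ff00ff means score at S616, F1813. After flipping Y the toolpath is (33.23,25.95) → (161.85,27.02) → (85.68,80.73) → (103.91,72.18) → (137.37,95.54).

Shape 2 is a open polyline drawn with `<polyline>`. Its stroke #000000 means cut at S816, F987. After flipping Y the toolpath is (86.71,97.52) → (155.84,23.39) → (12.54,36.93).

Shape 3 is a quadratic bezier drawn with `<path>`. Its stroke #ff00ff means score at S616, F1813. After flipping Y the toolpath is (93.00,24.01) → (88.65,42.90) → (82.61,61.76) → (74.89,80.58) → (65.49,99.37).

Shape 4 is a rectangle drawn with `<polygon>`. Its stroke #ff00ff means score at S616, F1813. After flipping Y the toolpath is (19.86,61.05) → (89.15,61.05) → (89.15,41.58) → (19.86,41.58) → (19.86,61.05), returning to the start.

Shape 5 is a cubic bezier drawn with `<path>`. Its stroke #ff00ff means score at S616, F1813. After flipping Y the toolpath is (45.86,53.92) → (57.45,40.76) → (80.63,34.91) → (104.30,29.72) → (117.38,18.54).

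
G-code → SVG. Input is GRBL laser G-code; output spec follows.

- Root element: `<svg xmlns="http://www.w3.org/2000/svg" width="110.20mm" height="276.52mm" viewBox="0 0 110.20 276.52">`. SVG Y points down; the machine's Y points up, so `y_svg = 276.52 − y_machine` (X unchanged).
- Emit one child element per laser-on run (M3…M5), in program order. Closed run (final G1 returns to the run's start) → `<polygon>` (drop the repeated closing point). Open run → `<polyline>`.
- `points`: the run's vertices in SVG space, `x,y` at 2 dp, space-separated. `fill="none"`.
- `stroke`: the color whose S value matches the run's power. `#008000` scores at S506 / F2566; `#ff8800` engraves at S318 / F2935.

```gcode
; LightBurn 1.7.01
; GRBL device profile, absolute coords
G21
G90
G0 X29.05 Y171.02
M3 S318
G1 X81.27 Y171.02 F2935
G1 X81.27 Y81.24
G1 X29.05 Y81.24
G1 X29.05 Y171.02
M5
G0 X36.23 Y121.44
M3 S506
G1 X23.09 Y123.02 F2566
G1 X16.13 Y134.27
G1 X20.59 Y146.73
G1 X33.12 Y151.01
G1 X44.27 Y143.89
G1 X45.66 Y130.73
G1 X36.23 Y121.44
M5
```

y_svg = 276.52 − y_m.

[1] S318→`#ff8800` (engrave); closed run; points: 29.05,105.50 81.27,105.50 81.27,195.28 29.05,195.28

[2] S506→`#008000` (score); closed run; points: 36.23,155.08 23.09,153.50 16.13,142.25 20.59,129.79 33.12,125.51 44.27,132.63 45.66,145.79

<svg xmlns="http://www.w3.org/2000/svg" width="110.20mm" height="276.52mm" viewBox="0 0 110.20 276.52">
  <polygon points="29.05,105.50 81.27,105.50 81.27,195.28 29.05,195.28" fill="none" stroke="#ff8800"/>
  <polygon points="36.23,155.08 23.09,153.50 16.13,142.25 20.59,129.79 33.12,125.51 44.27,132.63 45.66,145.79" fill="none" stroke="#008000"/>
</svg>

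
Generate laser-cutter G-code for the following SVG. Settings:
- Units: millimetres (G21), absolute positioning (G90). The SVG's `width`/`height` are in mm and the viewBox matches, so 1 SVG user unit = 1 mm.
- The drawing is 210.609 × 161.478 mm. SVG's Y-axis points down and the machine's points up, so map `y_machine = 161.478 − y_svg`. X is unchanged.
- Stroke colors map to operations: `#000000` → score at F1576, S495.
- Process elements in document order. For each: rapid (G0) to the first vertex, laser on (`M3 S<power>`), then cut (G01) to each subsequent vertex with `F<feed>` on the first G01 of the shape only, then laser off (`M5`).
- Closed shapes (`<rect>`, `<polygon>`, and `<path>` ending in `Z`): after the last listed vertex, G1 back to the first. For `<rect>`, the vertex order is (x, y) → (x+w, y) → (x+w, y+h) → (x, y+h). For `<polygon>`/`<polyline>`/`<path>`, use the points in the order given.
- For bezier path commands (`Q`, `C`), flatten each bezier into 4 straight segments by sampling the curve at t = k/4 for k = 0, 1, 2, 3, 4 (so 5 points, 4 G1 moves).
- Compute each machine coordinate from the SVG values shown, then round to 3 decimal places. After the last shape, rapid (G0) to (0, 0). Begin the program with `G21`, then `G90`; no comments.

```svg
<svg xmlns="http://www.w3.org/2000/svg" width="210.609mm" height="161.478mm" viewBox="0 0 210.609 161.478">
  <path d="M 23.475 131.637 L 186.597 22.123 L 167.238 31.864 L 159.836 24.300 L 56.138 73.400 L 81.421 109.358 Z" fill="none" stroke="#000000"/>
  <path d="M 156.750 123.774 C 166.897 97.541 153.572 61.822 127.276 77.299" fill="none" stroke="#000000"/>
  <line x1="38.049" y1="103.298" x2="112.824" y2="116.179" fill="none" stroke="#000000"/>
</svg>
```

G21
G90
G0 X23.475 Y29.841
M3 S495
G01 X186.597 Y139.355 F1576
G01 X167.238 Y129.614
G01 X159.836 Y137.178
G01 X56.138 Y88.078
G01 X81.421 Y52.120
G01 X23.475 Y29.841
M5
G0 X156.750 Y37.704
M3 S495
G01 X160.123 Y58.209 F1576
G01 X155.679 Y76.583
G01 X144.402 Y87.136
G01 X127.276 Y84.179
M5
G0 X38.049 Y58.180
M3 S495
G01 X112.824 Y45.299 F1576
M5
G0 X0.000 Y0.000

Since the viewBox matches the mm dimensions, user units are millimetres directly. The only transform is the Y-flip y_m = 161.478 − y_svg.

Shape 1 is a closed polygon drawn with `<path>`. Its stroke #000000 means score at S495, F1576. After flipping Y the toolpath is (23.475,29.841) → (186.597,139.355) → (167.238,129.614) → (159.836,137.178) → (56.138,88.078) → (81.421,52.120) → (23.475,29.841), returning to the start.

Shape 2 is a cubic bezier drawn with `<path>`. Its stroke #000000 means score at S495, F1576. After flipping Y the toolpath is (156.750,37.704) → (160.123,58.209) → (155.679,76.583) → (144.402,87.136) → (127.276,84.179).

Shape 3 is a line segment drawn with `<line>`. Its stroke #000000 means score at S495, F1576. After flipping Y the toolpath is (38.049,58.180) → (112.824,45.299).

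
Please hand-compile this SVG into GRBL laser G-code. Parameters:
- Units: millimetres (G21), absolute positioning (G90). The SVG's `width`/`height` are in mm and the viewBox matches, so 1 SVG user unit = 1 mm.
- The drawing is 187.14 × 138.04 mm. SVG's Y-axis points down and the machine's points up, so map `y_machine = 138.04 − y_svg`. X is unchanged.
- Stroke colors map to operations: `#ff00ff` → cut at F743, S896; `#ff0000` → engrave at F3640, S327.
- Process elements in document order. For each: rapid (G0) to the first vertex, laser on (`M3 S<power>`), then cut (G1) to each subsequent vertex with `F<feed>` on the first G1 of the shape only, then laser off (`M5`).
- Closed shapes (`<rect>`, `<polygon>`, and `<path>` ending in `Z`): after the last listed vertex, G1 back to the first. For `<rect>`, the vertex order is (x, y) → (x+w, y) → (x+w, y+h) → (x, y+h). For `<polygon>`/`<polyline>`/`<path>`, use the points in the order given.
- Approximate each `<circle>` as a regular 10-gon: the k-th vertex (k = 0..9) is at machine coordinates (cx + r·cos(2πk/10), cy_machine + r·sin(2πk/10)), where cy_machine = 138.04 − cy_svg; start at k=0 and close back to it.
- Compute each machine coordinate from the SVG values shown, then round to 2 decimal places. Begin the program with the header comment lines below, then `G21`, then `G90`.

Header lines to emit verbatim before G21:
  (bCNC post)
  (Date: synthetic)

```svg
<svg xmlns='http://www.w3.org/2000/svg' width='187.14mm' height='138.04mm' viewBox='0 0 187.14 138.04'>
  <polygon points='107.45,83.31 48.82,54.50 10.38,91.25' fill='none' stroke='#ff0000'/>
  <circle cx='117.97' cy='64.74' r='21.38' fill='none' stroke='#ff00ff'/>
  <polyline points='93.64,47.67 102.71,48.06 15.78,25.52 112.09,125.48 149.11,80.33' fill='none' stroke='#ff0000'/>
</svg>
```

(bCNC post)
(Date: synthetic)
G21
G90
G0 X107.45 Y54.73
M3 S327
G1 X48.82 Y83.54 F3640
G1 X10.38 Y46.79
G1 X107.45 Y54.73
M5
G0 X139.35 Y73.30
M3 S896
G1 X135.27 Y85.87 F743
G1 X124.58 Y93.63
G1 X111.36 Y93.63
G1 X100.67 Y85.87
G1 X96.59 Y73.30
G1 X100.67 Y60.73
G1 X111.36 Y52.97
G1 X124.58 Y52.97
G1 X135.27 Y60.73
G1 X139.35 Y73.30
M5
G0 X93.64 Y90.37
M3 S327
G1 X102.71 Y89.98 F3640
G1 X15.78 Y112.52
G1 X112.09 Y12.56
G1 X149.11 Y57.71
M5

Since the viewBox matches the mm dimensions, user units are millimetres directly. The only transform is the Y-flip y_m = 138.04 − y_svg.

Shape 1 is a closed polygon drawn with `<polygon>`. Its stroke #ff0000 means engrave at S327, F3640. After flipping Y the toolpath is (107.45,54.73) → (48.82,83.54) → (10.38,46.79) → (107.45,54.73), returning to the start.

Shape 2 is a circle drawn with `<circle>`. Its stroke #ff00ff means cut at S896, F743. After flipping Y the toolpath is (139.35,73.30) → (135.27,85.87) → (124.58,93.63) → (111.36,93.63) → (100.67,85.87) → (96.59,73.30) → (100.67,60.73) → (111.36,52.97) → (124.58,52.97) → (135.27,60.73) → (139.35,73.30), returning to the start.

Shape 3 is a open polyline drawn with `<polyline>`. Its stroke #ff0000 means engrave at S327, F3640. After flipping Y the toolpath is (93.64,90.37) → (102.71,89.98) → (15.78,112.52) → (112.09,12.56) → (149.11,57.71).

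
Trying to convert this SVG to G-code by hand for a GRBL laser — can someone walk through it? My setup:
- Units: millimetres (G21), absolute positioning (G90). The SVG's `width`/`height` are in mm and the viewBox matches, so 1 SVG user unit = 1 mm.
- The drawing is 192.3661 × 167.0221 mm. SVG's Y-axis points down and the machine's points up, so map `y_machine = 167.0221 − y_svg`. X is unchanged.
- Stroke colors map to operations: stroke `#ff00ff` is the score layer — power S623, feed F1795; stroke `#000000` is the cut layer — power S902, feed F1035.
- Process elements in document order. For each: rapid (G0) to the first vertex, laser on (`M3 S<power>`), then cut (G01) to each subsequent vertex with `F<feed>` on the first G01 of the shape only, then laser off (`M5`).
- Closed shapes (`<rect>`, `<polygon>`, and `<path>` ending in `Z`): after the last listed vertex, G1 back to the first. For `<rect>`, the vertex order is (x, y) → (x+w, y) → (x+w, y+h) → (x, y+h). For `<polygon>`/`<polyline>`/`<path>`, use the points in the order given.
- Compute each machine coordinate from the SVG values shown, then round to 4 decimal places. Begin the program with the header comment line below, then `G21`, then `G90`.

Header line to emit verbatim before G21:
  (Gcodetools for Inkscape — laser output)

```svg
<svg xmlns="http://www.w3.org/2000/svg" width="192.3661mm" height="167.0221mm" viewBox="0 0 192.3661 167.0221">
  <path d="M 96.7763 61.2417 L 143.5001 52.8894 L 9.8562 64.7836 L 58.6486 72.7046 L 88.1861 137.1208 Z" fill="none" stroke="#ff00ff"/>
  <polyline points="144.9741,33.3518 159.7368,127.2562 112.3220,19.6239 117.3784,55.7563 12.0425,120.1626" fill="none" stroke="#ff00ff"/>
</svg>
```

Since the viewBox matches the mm dimensions, user units are millimetres directly. The only transform is the Y-flip y_m = 167.0221 − y_svg.

Shape 1 is a closed polygon drawn with `<path>`. Its stroke #ff00ff means score at S623, F1795. After flipping Y the toolpath is (96.7763,105.7804) → (143.5001,114.1327) → (9.8562,102.2385) → (58.6486,94.3175) → (88.1861,29.9013) → (96.7763,105.7804), returning to the start.

Shape 2 is a open polyline drawn with `<polyline>`. Its stroke #ff00ff means score at S623, F1795. After flipping Y the toolpath is (144.9741,133.6703) → (159.7368,39.7659) → (112.3220,147.3982) → (117.3784,111.2658) → (12.0425,46.8595).

(Gcodetools for Inkscape — laser output)
G21
G90
G0 X96.7763 Y105.7804
M3 S623
G01 X143.5001 Y114.1327 F1795
G01 X9.8562 Y102.2385
G01 X58.6486 Y94.3175
G01 X88.1861 Y29.9013
G01 X96.7763 Y105.7804
M5
G0 X144.9741 Y133.6703
M3 S623
G01 X159.7368 Y39.7659 F1795
G01 X112.3220 Y147.3982
G01 X117.3784 Y111.2658
G01 X12.0425 Y46.8595
M5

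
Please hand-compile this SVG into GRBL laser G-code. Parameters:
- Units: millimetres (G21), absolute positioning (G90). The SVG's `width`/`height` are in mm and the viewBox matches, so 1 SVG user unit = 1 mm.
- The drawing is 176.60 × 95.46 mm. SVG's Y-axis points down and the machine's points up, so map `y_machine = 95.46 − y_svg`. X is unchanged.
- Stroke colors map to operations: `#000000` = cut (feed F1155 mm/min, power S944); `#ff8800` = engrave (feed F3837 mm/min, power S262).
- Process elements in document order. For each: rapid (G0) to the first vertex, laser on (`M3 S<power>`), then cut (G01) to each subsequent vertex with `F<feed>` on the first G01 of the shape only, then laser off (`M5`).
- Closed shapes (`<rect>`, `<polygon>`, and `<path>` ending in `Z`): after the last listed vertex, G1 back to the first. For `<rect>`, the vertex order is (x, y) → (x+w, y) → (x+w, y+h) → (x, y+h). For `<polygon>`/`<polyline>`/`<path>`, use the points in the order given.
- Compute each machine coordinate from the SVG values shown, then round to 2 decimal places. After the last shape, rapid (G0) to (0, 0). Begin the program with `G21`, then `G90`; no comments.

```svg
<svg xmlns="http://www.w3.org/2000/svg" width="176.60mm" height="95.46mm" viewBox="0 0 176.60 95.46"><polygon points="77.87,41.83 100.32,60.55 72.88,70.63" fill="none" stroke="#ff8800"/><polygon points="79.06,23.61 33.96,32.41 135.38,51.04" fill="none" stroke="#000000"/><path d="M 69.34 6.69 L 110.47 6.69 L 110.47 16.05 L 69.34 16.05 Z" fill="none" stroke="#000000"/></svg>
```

G21
G90
G0 X77.87 Y53.63
M3 S262
G01 X100.32 Y34.91 F3837
G01 X72.88 Y24.83
G01 X77.87 Y53.63
M5
G0 X79.06 Y71.85
M3 S944
G01 X33.96 Y63.05 F1155
G01 X135.38 Y44.42
G01 X79.06 Y71.85
M5
G0 X69.34 Y88.77
M3 S944
G01 X110.47 Y88.77 F1155
G01 X110.47 Y79.41
G01 X69.34 Y79.41
G01 X69.34 Y88.77
M5
G0 X0.00 Y0.00

viewBox `0 0 176.60 95.46` with mm width/height → 1 unit = 1 mm. Flip: y_m = 95.46 − y_svg.

**Shape 1** — `<polygon>` regular polygon, stroke `#ff8800` → engrave (S262, F3837). Machine vertices: (77.87,53.63) → (100.32,34.91) → (72.88,24.83) → (77.87,53.63). Closed: final G1 returns to the first vertex.

**Shape 2** — `<polygon>` closed polygon, stroke `#000000` → cut (S944, F1155). Machine vertices: (79.06,71.85) → (33.96,63.05) → (135.38,44.42) → (79.06,71.85). Closed: final G1 returns to the first vertex.

**Shape 3** — `<path>` rectangle, stroke `#000000` → cut (S944, F1155). Machine vertices: (69.34,88.77) → (110.47,88.77) → (110.47,79.41) → (69.34,79.41) → (69.34,88.77). Closed: final G1 returns to the first vertex.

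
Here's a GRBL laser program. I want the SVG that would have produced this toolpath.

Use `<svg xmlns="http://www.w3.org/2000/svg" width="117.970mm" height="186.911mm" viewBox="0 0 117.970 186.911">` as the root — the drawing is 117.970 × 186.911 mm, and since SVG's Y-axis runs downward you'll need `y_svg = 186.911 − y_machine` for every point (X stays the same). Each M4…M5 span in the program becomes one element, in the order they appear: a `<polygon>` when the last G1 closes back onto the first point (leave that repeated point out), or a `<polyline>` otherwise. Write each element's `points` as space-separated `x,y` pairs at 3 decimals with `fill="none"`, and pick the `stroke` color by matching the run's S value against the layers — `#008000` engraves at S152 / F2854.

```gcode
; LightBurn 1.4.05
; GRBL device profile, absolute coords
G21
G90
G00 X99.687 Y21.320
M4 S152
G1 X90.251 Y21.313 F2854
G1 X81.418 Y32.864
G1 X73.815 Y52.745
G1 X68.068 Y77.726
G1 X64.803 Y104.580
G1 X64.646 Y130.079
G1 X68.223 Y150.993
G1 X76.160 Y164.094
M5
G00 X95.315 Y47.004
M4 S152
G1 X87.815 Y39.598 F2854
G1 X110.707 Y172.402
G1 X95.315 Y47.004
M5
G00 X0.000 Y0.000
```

Each laser-on run becomes one SVG element. Flip Y back into SVG space with y_svg = 186.911 − y_machine. Every run uses S152, so all elements get stroke `#008000` (engrave).

Run 1: The run is open, so emit a `<polyline>` with points (Y-flipped): 99.687,165.591 90.251,165.598 81.418,154.047 73.815,134.166 68.068,109.185 64.803,82.331 64.646,56.832 68.223,35.918 76.160,22.817.

Run 2: The run returns to its start, so emit a `<polygon>` with points (Y-flipped): 95.315,139.907 87.815,147.313 110.707,14.509.

<svg xmlns="http://www.w3.org/2000/svg" width="117.970mm" height="186.911mm" viewBox="0 0 117.970 186.911">
  <polyline points="99.687,165.591 90.251,165.598 81.418,154.047 73.815,134.166 68.068,109.185 64.803,82.331 64.646,56.832 68.223,35.918 76.160,22.817" fill="none" stroke="#008000"/>
  <polygon points="95.315,139.907 87.815,147.313 110.707,14.509" fill="none" stroke="#008000"/>
</svg>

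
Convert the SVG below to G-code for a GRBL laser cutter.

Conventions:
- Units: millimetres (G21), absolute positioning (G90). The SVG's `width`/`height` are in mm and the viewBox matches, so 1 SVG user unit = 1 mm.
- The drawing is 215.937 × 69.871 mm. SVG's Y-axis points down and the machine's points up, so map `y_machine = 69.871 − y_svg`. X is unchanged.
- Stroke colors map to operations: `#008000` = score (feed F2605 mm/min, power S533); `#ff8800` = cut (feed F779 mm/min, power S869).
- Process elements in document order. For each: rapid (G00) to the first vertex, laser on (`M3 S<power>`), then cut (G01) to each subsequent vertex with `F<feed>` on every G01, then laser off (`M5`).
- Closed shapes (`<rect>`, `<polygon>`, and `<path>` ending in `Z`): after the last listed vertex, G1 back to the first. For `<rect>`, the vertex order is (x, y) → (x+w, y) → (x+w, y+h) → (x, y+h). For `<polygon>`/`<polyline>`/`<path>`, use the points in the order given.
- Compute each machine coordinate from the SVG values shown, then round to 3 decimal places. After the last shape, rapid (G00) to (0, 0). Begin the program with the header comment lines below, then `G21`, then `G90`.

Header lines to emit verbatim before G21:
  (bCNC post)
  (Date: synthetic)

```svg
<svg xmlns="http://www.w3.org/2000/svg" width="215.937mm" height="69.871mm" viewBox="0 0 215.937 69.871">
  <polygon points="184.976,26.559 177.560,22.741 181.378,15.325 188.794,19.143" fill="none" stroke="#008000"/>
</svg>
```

(bCNC post)
(Date: synthetic)
G21
G90
G00 X184.976 Y43.312
M3 S533
G01 X177.560 Y47.130 F2605
G01 X181.378 Y54.546 F2605
G01 X188.794 Y50.728 F2605
G01 X184.976 Y43.312 F2605
M5
G00 X0.000 Y0.000

viewBox `0 0 215.937 69.871` with mm width/height → 1 unit = 1 mm. Flip: y_m = 69.871 − y_svg.

**Shape 1** — `<polygon>` regular polygon, stroke `#008000` → score (S533, F2605). Machine vertices: (184.976,43.312) → (177.560,47.130) → (181.378,54.546) → (188.794,50.728) → (184.976,43.312). Closed: final G1 returns to the first vertex.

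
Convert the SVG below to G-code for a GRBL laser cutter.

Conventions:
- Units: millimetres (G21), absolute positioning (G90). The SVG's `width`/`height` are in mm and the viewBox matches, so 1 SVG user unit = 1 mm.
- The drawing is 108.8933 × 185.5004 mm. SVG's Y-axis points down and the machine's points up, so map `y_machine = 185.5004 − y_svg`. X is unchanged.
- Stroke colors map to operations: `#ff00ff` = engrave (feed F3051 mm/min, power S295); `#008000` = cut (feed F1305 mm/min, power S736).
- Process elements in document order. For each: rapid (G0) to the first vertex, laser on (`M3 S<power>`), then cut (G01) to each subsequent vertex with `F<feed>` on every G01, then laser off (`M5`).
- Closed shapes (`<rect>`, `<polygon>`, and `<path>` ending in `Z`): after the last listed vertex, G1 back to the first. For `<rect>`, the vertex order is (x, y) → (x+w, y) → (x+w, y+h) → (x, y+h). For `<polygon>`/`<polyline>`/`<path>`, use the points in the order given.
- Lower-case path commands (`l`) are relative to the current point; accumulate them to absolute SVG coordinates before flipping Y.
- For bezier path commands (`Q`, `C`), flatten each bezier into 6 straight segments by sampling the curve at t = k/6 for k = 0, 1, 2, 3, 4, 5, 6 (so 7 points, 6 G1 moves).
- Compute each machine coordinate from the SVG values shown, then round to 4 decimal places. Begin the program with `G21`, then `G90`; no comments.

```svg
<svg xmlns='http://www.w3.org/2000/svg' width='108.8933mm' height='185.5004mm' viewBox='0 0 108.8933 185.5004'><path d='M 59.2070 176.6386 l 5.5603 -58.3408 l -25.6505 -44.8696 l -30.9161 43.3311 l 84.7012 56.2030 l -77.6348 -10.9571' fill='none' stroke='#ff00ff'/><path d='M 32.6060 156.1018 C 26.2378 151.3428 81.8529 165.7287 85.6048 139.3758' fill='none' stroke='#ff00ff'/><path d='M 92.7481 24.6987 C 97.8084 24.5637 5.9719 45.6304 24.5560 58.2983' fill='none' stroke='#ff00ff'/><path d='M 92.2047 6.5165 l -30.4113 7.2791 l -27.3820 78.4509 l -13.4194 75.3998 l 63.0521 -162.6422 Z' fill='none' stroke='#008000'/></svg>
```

G21
G90
G0 X59.2070 Y8.8618
M3 S295
G01 X64.7673 Y67.2026 F3051
G01 X39.1168 Y112.0722 F3051
G01 X8.2007 Y68.7411 F3051
G01 X92.9019 Y12.5381 F3051
G01 X15.2671 Y23.4952 F3051
M5
G0 X32.6060 Y29.3986
M3 S295
G01 X34.0601 Y30.4599 F3051
G01 X42.6824 Y29.9939 F3051
G01 X55.3104 Y29.6639 F3051
G01 X68.7817 Y31.1334 F3051
G01 X79.9340 Y36.0658 F3051
G01 X85.6048 Y46.1246 F3051
M5
G0 X92.7481 Y160.8017
M3 S295
G01 X88.1633 Y159.2394 F3051
G01 X73.1879 Y154.9658 F3051
G01 X53.5806 Y148.8030 F3051
G01 X35.1003 Y141.5733 F3051
G01 X23.5059 Y134.0989 F3051
G01 X24.5560 Y127.2021 F3051
M5
G0 X92.2047 Y178.9839
M3 S736
G01 X61.7934 Y171.7048 F1305
G01 X34.4114 Y93.2539 F1305
G01 X20.9920 Y17.8541 F1305
G01 X84.0441 Y180.4963 F1305
G01 X92.2047 Y178.9839 F1305
M5

1 u = 1 mm; y_m = 185.5004 − y.

[1] `<path>` open polyline, #ff00ff→engrave S295 F3051: (59.2070,8.8618) → (64.7673,67.2026) → (39.1168,112.0722) → (8.2007,68.7411) → (92.9019,12.5381) → (15.2671,23.4952)

[2] `<path>` cubic bezier, #ff00ff→engrave S295 F3051: (32.6060,29.3986) → (34.0601,30.4599) → (42.6824,29.9939) → (55.3104,29.6639) → (68.7817,31.1334) → (79.9340,36.0658) → (85.6048,46.1246)

[3] `<path>` cubic bezier, #ff00ff→engrave S295 F3051: (92.7481,160.8017) → (88.1633,159.2394) → (73.1879,154.9658) → (53.5806,148.8030) → (35.1003,141.5733) → (23.5059,134.0989) → (24.5560,127.2021)

[4] `<path>` closed polygon, #008000→cut S736 F1305: (92.2047,178.9839) → (61.7934,171.7048) → (34.4114,93.2539) → (20.9920,17.8541) → (84.0441,180.4963) → (92.2047,178.9839) (closed)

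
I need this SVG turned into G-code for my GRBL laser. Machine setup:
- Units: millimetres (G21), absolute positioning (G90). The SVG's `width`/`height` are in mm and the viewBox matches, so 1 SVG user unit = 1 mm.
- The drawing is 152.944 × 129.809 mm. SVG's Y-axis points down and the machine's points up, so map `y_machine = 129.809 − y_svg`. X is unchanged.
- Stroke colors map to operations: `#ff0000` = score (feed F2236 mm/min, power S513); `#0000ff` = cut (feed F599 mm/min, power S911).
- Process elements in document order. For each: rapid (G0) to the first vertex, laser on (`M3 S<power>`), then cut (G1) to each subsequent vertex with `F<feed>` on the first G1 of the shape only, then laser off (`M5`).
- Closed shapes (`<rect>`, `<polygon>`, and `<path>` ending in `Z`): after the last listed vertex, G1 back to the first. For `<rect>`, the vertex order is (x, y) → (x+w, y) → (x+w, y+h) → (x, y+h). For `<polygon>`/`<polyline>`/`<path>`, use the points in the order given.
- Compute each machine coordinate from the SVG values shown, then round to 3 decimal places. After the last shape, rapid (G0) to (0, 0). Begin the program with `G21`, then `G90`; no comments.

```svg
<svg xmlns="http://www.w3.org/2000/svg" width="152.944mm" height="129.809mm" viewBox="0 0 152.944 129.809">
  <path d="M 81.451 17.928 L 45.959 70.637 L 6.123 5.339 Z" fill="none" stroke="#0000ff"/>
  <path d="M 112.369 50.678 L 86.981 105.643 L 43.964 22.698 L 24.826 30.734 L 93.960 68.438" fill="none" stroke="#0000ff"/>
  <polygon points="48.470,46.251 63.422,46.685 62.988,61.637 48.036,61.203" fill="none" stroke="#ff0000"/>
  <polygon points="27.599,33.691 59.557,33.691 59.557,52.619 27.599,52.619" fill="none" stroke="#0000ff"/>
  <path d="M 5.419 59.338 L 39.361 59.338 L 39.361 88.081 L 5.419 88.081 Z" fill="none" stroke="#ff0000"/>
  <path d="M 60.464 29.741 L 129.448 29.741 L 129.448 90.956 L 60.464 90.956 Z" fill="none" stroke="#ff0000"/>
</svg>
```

G21
G90
G0 X81.451 Y111.881
M3 S911
G1 X45.959 Y59.172 F599
G1 X6.123 Y124.470
G1 X81.451 Y111.881
M5
G0 X112.369 Y79.131
M3 S911
G1 X86.981 Y24.166 F599
G1 X43.964 Y107.111
G1 X24.826 Y99.075
G1 X93.960 Y61.371
M5
G0 X48.470 Y83.558
M3 S513
G1 X63.422 Y83.124 F2236
G1 X62.988 Y68.172
G1 X48.036 Y68.606
G1 X48.470 Y83.558
M5
G0 X27.599 Y96.118
M3 S911
G1 X59.557 Y96.118 F599
G1 X59.557 Y77.190
G1 X27.599 Y77.190
G1 X27.599 Y96.118
M5
G0 X5.419 Y70.471
M3 S513
G1 X39.361 Y70.471 F2236
G1 X39.361 Y41.728
G1 X5.419 Y41.728
G1 X5.419 Y70.471
M5
G0 X60.464 Y100.068
M3 S513
G1 X129.448 Y100.068 F2236
G1 X129.448 Y38.853
G1 X60.464 Y38.853
G1 X60.464 Y100.068
M5
G0 X0.000 Y0.000

viewBox `0 0 152.944 129.809` with mm width/height → 1 unit = 1 mm. Flip: y_m = 129.809 − y_svg.

**Shape 1** — `<path>` closed polygon, stroke `#0000ff` → cut (S911, F599). Machine vertices: (81.451,111.881) → (45.959,59.172) → (6.123,124.470) → (81.451,111.881). Closed: final G1 returns to the first vertex.

**Shape 2** — `<path>` open polyline, stroke `#0000ff` → cut (S911, F599). Machine vertices: (112.369,79.131) → (86.981,24.166) → (43.964,107.111) → (24.826,99.075) → (93.960,61.371). Open path.

**Shape 3** — `<polygon>` regular polygon, stroke `#ff0000` → score (S513, F2236). Machine vertices: (48.470,83.558) → (63.422,83.124) → (62.988,68.172) → (48.036,68.606) → (48.470,83.558). Closed: final G1 returns to the first vertex.

**Shape 4** — `<polygon>` rectangle, stroke `#0000ff` → cut (S911, F599). Machine vertices: (27.599,96.118) → (59.557,96.118) → (59.557,77.190) → (27.599,77.190) → (27.599,96.118). Closed: final G1 returns to the first vertex.

**Shape 5** — `<path>` rectangle, stroke `#ff0000` → score (S513, F2236). Machine vertices: (5.419,70.471) → (39.361,70.471) → (39.361,41.728) → (5.419,41.728) → (5.419,70.471). Closed: final G1 returns to the first vertex.

**Shape 6** — `<path>` rectangle, stroke `#ff0000` → score (S513, F2236). Machine vertices: (60.464,100.068) → (129.448,100.068) → (129.448,38.853) → (60.464,38.853) → (60.464,100.068). Closed: final G1 returns to the first vertex.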